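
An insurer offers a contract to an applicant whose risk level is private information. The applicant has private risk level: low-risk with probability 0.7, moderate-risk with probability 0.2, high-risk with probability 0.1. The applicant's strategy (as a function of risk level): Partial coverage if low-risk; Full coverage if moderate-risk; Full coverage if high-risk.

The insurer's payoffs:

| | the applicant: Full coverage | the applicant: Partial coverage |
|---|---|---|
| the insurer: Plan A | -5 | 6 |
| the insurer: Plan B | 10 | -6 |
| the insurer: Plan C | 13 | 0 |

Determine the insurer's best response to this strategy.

E[Plan A] = 0.7·(6) + 0.2·(-5) + 0.1·(-5) = 2.7
E[Plan B] = 0.7·(-6) + 0.2·(10) + 0.1·(10) = -1.2
E[Plan C] = 0.7·(0) + 0.2·(13) + 0.1·(13) = 3.9
Best response: Plan C (3.9 is the largest).

Plan C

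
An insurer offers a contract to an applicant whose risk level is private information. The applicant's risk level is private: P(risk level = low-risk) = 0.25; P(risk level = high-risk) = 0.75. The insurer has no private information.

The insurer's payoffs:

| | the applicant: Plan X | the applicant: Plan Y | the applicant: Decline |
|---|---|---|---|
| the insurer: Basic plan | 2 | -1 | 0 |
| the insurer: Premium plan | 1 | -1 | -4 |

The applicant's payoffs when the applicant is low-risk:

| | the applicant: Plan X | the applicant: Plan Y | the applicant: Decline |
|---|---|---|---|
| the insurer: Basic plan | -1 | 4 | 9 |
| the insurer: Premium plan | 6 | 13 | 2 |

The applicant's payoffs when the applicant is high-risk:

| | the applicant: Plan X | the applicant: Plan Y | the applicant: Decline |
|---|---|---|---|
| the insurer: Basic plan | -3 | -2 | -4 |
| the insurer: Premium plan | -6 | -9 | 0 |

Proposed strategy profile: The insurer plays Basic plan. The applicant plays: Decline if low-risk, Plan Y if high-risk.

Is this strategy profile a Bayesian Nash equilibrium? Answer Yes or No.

Yes

The insurer plays Basic plan: E[Basic plan] = 0.25·(0) + 0.75·(-1) = -0.75; E[Premium plan] = -1.75. Best-responding. ✓
The applicant (risk level low-risk), facing Basic plan: Plan X gives -1, Plan Y gives 4, Decline gives 9. Proposed Decline is best. ✓
The applicant (risk level high-risk), facing Basic plan: Plan X gives -3, Plan Y gives -2, Decline gives -4. Proposed Plan Y is best. ✓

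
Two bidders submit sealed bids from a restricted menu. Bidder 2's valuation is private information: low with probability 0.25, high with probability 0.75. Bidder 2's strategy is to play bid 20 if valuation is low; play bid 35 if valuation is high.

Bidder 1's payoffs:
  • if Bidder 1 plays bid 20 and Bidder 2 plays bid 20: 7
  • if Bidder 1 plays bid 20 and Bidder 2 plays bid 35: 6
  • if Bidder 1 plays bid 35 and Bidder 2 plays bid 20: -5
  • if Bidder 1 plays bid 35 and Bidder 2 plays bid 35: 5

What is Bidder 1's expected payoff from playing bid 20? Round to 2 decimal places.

6.25

Take the expectation over Bidder 2's valuation, weighting each type's action by its prior probability.
E[bid 20] = 0.25·7 + 0.75·6 = 1.75 + 4.5 = 6.25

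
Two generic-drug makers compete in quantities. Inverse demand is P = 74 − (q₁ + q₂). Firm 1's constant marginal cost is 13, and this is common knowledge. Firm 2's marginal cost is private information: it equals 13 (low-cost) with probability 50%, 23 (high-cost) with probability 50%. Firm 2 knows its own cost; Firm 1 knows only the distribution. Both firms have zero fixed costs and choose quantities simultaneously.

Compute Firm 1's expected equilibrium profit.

Each type of Firm 2 best-responds to q₁; Firm 1 best-responds to the expected q₂ over Firm 2's types.
Firm 2 with cost c maximizes (74 − (q₁+q₂) − c)·q₂, giving q₂(c) = (74 − c − q₁)/2.
E[c₂] = 0.5·13 + 0.5·23 = 18
Firm 1's FOC against E[q₂] yields q₁ = (74 − 2·13 + E[c₂])/3 = (74 − 26 + 18)/3 = 22.
E[P] = 74 − (q₁ + E[q₂]) = 35; Firm 1's expected profit = (E[P] − 13)·q₁ = (35 − 13)·22 = 484.

484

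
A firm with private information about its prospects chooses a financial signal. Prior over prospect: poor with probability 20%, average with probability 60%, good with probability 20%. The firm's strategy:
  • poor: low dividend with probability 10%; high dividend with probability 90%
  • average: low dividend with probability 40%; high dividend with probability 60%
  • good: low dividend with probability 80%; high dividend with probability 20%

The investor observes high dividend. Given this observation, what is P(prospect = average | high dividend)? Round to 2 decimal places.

0.62

P(high dividend) = 0.2·0.9 + 0.6·0.6 + 0.2·0.2 = 0.58
P(average | high dividend) = (0.6·0.6) / 0.58 = 0.36 / 0.58 = 0.62069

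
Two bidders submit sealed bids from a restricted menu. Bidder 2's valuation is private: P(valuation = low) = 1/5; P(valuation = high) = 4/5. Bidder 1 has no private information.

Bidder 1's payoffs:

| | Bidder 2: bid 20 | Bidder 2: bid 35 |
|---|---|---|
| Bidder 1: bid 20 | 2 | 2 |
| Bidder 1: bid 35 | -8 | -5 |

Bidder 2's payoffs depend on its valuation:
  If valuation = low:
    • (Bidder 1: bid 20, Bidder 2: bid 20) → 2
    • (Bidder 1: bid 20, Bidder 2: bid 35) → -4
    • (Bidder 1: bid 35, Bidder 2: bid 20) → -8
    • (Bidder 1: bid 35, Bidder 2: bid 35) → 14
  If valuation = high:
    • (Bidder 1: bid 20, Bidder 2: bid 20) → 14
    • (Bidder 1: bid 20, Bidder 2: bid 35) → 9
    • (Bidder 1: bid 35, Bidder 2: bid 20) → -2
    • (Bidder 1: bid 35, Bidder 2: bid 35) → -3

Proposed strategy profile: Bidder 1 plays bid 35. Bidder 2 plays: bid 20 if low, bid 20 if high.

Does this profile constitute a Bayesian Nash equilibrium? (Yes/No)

Bidder 1 plays bid 35: E[bid 35] = 1/5·(-8) + 4/5·(-8) = -8; E[bid 20] = 2. Not best-responding. ✗
Bidder 2 (valuation low), facing bid 35: bid 20 gives -8, bid 35 gives 14. Proposed bid 20 is not best — profitable deviation exists. ✗
Bidder 2 (valuation high), facing bid 35: bid 20 gives -2, bid 35 gives -3. Proposed bid 20 is best. ✓

No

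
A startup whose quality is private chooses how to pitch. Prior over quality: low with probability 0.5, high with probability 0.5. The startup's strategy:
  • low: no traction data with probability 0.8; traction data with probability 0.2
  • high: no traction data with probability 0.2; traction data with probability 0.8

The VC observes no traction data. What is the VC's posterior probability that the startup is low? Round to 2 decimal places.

0.80

P(no traction data) = 0.5·0.8 + 0.5·0.2 = 0.5
P(low | no traction data) = (0.5·0.8) / 0.5 = 0.4 / 0.5 = 0.8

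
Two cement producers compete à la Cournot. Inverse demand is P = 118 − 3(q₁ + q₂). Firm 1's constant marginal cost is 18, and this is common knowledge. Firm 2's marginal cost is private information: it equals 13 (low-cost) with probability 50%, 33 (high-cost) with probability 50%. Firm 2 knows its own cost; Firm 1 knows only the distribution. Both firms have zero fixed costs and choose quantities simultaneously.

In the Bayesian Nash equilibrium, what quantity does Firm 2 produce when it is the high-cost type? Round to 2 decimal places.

8.33

Type-c best response for Firm 2: q₂(c) = (118 − c)/6 − q₁/2.
Firm 1 maximizes expected profit; its first-order condition is 118 − 6q₁ − 3E[q₂] − 18 = 0.
Substituting E[q₂] and solving: E[c₂] = 23, so q₁ = (118 − 2·18 + 23)/9 = 11.6667.
q₂(high-cost) = (118 − 33 − 3·11.6667)/6 = 8.33333.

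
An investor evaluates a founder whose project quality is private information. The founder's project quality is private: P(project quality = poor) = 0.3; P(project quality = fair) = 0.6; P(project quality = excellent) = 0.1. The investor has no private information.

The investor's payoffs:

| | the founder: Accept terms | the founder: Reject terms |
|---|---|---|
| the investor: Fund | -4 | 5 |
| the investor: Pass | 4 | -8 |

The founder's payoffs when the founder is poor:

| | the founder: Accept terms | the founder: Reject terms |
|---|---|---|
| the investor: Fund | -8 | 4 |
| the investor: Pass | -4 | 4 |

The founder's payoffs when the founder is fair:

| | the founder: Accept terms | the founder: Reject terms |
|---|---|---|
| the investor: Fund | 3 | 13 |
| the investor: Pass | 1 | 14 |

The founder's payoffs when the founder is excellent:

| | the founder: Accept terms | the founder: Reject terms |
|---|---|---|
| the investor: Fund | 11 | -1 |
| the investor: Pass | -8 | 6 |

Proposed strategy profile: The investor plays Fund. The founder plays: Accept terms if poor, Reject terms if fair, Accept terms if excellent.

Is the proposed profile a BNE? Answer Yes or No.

No

A profile is a BNE iff every type of every player is best-responding given beliefs about the other side.
The investor plays Fund: E[Fund] = 0.3·(-4) + 0.6·(5) + 0.1·(-4) = 1.4; E[Pass] = -3.2. Best-responding. ✓
The founder (project quality poor), facing Fund: Accept terms gives -8, Reject terms gives 4. Proposed Accept terms is not best — profitable deviation exists. ✗
The founder (project quality fair), facing Fund: Accept terms gives 3, Reject terms gives 13. Proposed Reject terms is best. ✓
The founder (project quality excellent), facing Fund: Accept terms gives 11, Reject terms gives -1. Proposed Accept terms is best. ✓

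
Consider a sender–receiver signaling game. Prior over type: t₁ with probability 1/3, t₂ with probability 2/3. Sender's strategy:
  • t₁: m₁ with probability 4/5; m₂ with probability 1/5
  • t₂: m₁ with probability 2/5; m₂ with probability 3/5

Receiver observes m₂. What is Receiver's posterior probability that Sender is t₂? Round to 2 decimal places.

0.86

P(m₂) = (1/3)·(1/5) + (2/3)·(3/5) = 7/15
P(t₂ | m₂) = ((2/3)·(3/5)) / (7/15) = (2/5) / (7/15) = 6/7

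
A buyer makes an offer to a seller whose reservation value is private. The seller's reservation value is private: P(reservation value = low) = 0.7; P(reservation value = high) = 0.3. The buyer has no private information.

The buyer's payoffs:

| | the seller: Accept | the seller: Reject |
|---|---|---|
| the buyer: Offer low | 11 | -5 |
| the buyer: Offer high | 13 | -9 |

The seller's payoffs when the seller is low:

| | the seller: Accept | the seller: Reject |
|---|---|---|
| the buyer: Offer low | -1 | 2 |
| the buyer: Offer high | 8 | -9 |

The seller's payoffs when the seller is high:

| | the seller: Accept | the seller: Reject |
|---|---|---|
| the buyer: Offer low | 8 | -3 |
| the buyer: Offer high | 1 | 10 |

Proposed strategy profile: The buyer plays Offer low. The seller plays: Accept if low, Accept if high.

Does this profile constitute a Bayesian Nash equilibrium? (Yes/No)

No

The buyer plays Offer low: E[Offer low] = 0.7·(11) + 0.3·(11) = 11; E[Offer high] = 13. Not best-responding. ✗
The seller (reservation value low), facing Offer low: Accept gives -1, Reject gives 2. Proposed Accept is not best — profitable deviation exists. ✗
The seller (reservation value high), facing Offer low: Accept gives 8, Reject gives -3. Proposed Accept is best. ✓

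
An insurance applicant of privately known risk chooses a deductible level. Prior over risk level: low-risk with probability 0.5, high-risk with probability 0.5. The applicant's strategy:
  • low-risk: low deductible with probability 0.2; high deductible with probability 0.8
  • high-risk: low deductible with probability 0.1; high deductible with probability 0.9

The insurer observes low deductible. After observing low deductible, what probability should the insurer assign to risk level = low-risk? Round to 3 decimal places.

Apply Bayes' rule using the sender's strategy as the likelihood.
P(low deductible) = 0.5·0.2 + 0.5·0.1 = 0.15
P(low-risk | low deductible) = (0.5·0.2) / 0.15 = 0.1 / 0.15 = 0.666667

0.667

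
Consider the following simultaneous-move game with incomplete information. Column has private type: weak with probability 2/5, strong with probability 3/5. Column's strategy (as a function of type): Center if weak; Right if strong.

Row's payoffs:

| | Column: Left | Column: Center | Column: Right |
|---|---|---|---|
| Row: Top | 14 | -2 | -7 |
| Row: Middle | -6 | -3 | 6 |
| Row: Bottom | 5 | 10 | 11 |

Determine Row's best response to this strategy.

Compute Row's expected payoff for each action, taking the expectation over Column's type.
E[Top] = 2/5·(-2) + 3/5·(-7) = -5
E[Middle] = 2/5·(-3) + 3/5·(6) = 12/5
E[Bottom] = 2/5·(10) + 3/5·(11) = 53/5
Best response: Bottom (53/5 is the largest).

Bottom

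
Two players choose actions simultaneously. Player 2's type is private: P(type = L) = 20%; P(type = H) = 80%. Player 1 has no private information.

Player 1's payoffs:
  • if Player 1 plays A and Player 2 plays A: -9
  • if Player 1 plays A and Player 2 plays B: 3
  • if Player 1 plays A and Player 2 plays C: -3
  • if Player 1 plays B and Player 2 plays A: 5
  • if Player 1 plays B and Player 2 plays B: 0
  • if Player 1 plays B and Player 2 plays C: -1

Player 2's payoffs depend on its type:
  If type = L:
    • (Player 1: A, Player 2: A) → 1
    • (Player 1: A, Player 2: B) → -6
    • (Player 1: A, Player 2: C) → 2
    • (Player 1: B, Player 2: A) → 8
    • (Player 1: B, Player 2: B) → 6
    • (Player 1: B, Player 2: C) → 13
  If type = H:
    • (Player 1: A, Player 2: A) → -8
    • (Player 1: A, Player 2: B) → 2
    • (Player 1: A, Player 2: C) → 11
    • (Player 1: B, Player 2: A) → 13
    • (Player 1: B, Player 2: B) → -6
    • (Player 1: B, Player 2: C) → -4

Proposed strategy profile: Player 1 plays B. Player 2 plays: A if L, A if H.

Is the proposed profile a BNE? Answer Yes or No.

Player 1 plays B: E[B] = 0.2·(5) + 0.8·(5) = 5; E[A] = -9. Best-responding. ✓
Player 2 (type L), facing B: A gives 8, B gives 6, C gives 13. Proposed A is not best — profitable deviation exists. ✗
Player 2 (type H), facing B: A gives 13, B gives -6, C gives -4. Proposed A is best. ✓

No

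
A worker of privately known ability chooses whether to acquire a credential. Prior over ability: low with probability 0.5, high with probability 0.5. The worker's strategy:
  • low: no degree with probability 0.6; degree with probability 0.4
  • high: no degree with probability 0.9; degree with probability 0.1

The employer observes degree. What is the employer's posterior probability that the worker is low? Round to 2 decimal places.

0.80

P(degree) = 0.5·0.4 + 0.5·0.1 = 0.25
P(low | degree) = (0.5·0.4) / 0.25 = 0.2 / 0.25 = 0.8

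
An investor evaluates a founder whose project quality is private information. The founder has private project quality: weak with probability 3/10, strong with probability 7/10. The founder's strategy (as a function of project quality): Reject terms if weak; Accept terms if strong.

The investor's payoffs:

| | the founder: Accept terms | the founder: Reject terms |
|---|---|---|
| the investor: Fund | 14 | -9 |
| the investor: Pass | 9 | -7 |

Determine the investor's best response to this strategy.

E[Fund] = 3/10·(-9) + 7/10·(14) = 71/10
E[Pass] = 3/10·(-7) + 7/10·(9) = 21/5
Best response: Fund (71/10 is the largest).

Fund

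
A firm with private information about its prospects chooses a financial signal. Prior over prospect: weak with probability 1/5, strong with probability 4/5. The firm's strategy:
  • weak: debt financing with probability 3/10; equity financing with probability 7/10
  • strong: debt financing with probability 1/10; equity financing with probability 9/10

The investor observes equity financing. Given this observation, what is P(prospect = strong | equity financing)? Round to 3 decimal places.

P(equity financing) = (1/5)·(7/10) + (4/5)·(9/10) = 43/50
P(strong | equity financing) = ((4/5)·(9/10)) / (43/50) = (18/25) / (43/50) = 36/43

0.837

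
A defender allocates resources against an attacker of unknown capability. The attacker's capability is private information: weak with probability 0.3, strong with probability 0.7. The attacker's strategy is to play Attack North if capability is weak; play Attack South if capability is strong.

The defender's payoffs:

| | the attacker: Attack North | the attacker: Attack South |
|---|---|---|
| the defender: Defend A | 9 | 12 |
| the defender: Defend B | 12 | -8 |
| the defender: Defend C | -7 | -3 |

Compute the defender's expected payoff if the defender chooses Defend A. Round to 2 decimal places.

E[Defend A] = 0.3·9 + 0.7·12 = 2.7 + 8.4 = 11.1

11.10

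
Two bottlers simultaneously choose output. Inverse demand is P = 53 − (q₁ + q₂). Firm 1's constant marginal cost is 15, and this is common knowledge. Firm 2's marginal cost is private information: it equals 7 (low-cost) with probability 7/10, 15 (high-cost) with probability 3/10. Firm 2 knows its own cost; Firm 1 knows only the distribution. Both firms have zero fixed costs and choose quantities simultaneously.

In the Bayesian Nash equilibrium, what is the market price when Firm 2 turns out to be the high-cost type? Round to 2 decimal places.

28.60

Each type of Firm 2 best-responds to q₁; Firm 1 best-responds to the expected q₂ over Firm 2's types.
Firm 2 with cost c maximizes (53 − (q₁+q₂) − c)·q₂, giving q₂(c) = (53 − c − q₁)/2.
E[c₂] = 7/10·7 + 3/10·15 = 9.4
Firm 1's FOC against E[q₂] yields q₁ = (53 − 2·15 + E[c₂])/3 = (53 − 30 + 9.4)/3 = 10.8.
q₂(high-cost) = 13.6, so P = 53 − (10.8 + 13.6) = 28.6.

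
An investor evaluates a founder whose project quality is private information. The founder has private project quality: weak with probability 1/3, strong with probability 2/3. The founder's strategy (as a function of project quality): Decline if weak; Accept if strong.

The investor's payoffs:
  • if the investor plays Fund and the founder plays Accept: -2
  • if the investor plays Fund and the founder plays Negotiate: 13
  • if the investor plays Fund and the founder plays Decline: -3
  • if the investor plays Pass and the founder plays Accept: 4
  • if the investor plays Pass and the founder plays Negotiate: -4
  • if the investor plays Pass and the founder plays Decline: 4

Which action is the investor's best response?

E[Fund] = 1/3·(-3) + 2/3·(-2) = -7/3
E[Pass] = 1/3·(4) + 2/3·(4) = 4
Best response: Pass (4 is the largest).

Pass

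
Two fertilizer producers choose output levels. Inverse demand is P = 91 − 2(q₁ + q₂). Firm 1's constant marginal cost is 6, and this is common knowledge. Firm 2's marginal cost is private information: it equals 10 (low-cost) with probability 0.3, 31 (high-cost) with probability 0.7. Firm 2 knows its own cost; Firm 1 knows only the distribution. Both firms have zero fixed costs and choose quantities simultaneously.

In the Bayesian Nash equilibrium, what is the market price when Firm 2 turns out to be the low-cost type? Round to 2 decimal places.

Type-c best response for Firm 2: q₂(c) = (91 − c)/4 − q₁/2.
Firm 1 maximizes expected profit; its first-order condition is 91 − 4q₁ − 2E[q₂] − 6 = 0.
Substituting E[q₂] and solving: E[c₂] = 24.7, so q₁ = (91 − 2·6 + 24.7)/6 = 17.2833.
q₂(low-cost) = 11.6083, so P = 91 − 2·(17.2833 + 11.6083) = 33.2167.

33.22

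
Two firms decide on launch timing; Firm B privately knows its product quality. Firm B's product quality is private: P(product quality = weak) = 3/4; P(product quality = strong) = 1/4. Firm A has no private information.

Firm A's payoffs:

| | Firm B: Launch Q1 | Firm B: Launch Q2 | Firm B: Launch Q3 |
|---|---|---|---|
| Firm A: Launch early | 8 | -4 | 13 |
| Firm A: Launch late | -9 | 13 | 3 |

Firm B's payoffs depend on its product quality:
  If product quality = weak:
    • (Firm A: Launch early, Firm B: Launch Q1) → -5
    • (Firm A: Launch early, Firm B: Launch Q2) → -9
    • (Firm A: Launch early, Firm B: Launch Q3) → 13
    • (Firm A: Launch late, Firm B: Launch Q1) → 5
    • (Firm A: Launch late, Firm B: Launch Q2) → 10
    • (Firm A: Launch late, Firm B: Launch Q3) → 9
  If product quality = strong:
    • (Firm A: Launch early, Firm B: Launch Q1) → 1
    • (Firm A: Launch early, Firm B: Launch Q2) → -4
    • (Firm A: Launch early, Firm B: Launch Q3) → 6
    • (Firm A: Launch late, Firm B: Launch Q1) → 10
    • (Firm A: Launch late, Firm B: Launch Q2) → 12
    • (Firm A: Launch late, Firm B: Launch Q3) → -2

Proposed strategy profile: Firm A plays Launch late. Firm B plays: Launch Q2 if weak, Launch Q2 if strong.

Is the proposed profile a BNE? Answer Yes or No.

Yes

Firm A plays Launch late: E[Launch late] = 3/4·(13) + 1/4·(13) = 13; E[Launch early] = -4. Best-responding. ✓
Firm B (product quality weak), facing Launch late: Launch Q1 gives 5, Launch Q2 gives 10, Launch Q3 gives 9. Proposed Launch Q2 is best. ✓
Firm B (product quality strong), facing Launch late: Launch Q1 gives 10, Launch Q2 gives 12, Launch Q3 gives -2. Proposed Launch Q2 is best. ✓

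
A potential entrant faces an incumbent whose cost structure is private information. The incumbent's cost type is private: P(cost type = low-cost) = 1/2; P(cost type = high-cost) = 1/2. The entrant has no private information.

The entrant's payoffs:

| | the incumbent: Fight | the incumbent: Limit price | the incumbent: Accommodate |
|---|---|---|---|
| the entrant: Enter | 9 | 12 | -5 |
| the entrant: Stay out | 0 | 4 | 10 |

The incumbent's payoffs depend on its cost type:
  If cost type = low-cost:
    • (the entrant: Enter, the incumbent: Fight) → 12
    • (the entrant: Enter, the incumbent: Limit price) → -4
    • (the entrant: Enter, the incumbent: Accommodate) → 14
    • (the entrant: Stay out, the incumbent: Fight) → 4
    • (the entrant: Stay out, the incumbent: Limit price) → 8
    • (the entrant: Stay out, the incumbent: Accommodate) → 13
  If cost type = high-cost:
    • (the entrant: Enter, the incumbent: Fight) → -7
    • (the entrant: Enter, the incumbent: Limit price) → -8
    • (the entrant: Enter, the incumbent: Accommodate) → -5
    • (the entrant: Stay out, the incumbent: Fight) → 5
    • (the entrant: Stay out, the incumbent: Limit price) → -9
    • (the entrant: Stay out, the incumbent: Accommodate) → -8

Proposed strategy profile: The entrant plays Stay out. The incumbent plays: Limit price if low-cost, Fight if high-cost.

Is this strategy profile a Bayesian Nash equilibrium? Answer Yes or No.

A profile is a BNE iff every type of every player is best-responding given beliefs about the other side.
The entrant plays Stay out: E[Stay out] = 1/2·(4) + 1/2·(0) = 2; E[Enter] = 21/2. Not best-responding. ✗
The incumbent (cost type low-cost), facing Stay out: Fight gives 4, Limit price gives 8, Accommodate gives 13. Proposed Limit price is not best — profitable deviation exists. ✗
The incumbent (cost type high-cost), facing Stay out: Fight gives 5, Limit price gives -9, Accommodate gives -8. Proposed Fight is best. ✓

No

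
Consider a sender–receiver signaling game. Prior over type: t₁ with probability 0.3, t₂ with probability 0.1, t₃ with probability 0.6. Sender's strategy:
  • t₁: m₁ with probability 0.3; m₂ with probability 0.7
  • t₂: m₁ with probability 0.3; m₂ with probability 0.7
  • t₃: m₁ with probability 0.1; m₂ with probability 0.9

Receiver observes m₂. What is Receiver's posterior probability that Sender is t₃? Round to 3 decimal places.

0.659

P(m₂) = 0.3·0.7 + 0.1·0.7 + 0.6·0.9 = 0.82
P(t₃ | m₂) = (0.6·0.9) / 0.82 = 0.54 / 0.82 = 0.658537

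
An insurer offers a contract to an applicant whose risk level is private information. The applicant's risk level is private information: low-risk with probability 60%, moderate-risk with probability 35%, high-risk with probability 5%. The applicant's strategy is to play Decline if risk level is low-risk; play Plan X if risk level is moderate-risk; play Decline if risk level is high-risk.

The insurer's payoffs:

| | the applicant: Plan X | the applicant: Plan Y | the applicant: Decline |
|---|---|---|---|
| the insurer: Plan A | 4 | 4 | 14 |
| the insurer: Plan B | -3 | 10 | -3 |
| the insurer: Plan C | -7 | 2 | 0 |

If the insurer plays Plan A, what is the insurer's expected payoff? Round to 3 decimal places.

E[Plan A] = 0.6·14 + 0.35·4 + 0.05·14 = 8.4 + 1.4 + 0.7 = 10.5

10.500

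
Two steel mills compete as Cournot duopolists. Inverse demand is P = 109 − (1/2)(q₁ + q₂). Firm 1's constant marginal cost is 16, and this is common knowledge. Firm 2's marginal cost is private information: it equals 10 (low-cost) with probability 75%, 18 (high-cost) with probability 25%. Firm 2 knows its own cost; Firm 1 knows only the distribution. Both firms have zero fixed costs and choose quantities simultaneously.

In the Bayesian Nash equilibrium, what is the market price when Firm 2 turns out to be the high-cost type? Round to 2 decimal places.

Each type of Firm 2 best-responds to q₁; Firm 1 best-responds to the expected q₂ over Firm 2's types.
Firm 2 with cost c maximizes (109 − (1/2)(q₁+q₂) − c)·q₂, giving q₂(c) = (109 − c − (1/2)q₁).
E[c₂] = 0.75·10 + 0.25·18 = 12
Firm 1's FOC against E[q₂] yields q₁ = (109 − 2·16 + E[c₂])/(3/2) = (109 − 32 + 12)/(3/2) = 59.3333.
q₂(high-cost) = 61.3333, so P = 109 − (1/2)·(59.3333 + 61.3333) = 48.6667.

48.67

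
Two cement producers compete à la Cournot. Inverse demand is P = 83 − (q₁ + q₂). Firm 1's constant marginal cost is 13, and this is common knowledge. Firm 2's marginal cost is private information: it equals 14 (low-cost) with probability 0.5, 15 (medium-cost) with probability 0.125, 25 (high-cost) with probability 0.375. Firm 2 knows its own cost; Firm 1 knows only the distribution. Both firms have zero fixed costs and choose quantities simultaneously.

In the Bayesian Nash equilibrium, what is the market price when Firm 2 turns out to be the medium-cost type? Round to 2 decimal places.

36.46

Firm 2 with cost c maximizes (83 − (q₁+q₂) − c)·q₂, giving q₂(c) = (83 − c − q₁)/2.
E[c₂] = 0.5·14 + 0.125·15 + 0.375·25 = 18.25
Firm 1's FOC against E[q₂] yields q₁ = (83 − 2·13 + E[c₂])/3 = (83 − 26 + 18.25)/3 = 25.0833.
q₂(medium-cost) = 21.4583, so P = 83 − (25.0833 + 21.4583) = 36.4583.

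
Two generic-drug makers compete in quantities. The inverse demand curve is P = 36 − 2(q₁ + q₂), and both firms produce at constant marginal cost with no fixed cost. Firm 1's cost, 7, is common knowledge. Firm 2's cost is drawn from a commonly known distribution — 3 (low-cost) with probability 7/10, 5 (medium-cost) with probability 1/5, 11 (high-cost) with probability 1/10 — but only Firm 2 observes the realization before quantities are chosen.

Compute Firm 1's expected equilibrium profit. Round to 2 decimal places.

38.14

Each type of Firm 2 best-responds to q₁; Firm 1 best-responds to the expected q₂ over Firm 2's types.
Firm 2 with cost c maximizes (36 − 2(q₁+q₂) − c)·q₂, giving q₂(c) = (36 − c − 2q₁)/4.
E[c₂] = 7/10·3 + 1/5·5 + 1/10·11 = 4.2
Firm 1's FOC against E[q₂] yields q₁ = (36 − 2·7 + E[c₂])/6 = (36 − 14 + 4.2)/6 = 4.36667.
E[P] = 36 − 2·(q₁ + E[q₂]) = 15.7333; Firm 1's expected profit = (E[P] − 7)·q₁ = (15.7333 − 7)·4.36667 = 38.1356.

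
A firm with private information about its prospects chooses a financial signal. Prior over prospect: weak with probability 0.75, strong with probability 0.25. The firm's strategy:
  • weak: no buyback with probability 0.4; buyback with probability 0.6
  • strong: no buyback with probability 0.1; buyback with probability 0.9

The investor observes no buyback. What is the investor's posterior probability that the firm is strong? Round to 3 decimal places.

P(no buyback) = 0.75·0.4 + 0.25·0.1 = 0.325
P(strong | no buyback) = (0.25·0.1) / 0.325 = 0.025 / 0.325 = 0.0769231

0.077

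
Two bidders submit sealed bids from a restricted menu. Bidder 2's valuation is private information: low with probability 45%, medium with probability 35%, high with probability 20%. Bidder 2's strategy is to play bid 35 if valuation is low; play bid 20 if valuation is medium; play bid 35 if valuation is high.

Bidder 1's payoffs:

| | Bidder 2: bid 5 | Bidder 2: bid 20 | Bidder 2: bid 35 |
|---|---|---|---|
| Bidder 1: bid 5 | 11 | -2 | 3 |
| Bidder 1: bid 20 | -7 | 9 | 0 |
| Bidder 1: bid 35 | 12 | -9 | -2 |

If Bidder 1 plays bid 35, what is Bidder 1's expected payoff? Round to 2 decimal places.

-4.45

E[bid 35] = 0.45·(-2) + 0.35·(-9) + 0.2·(-2) = (-0.9) + (-3.15) + (-0.4) = -4.45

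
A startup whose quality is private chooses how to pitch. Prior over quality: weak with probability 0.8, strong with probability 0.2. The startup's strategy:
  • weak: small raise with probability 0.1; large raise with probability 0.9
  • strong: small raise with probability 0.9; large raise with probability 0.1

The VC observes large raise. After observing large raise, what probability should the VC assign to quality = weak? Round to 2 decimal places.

0.97

P(large raise) = 0.8·0.9 + 0.2·0.1 = 0.74
P(weak | large raise) = (0.8·0.9) / 0.74 = 0.72 / 0.74 = 0.972973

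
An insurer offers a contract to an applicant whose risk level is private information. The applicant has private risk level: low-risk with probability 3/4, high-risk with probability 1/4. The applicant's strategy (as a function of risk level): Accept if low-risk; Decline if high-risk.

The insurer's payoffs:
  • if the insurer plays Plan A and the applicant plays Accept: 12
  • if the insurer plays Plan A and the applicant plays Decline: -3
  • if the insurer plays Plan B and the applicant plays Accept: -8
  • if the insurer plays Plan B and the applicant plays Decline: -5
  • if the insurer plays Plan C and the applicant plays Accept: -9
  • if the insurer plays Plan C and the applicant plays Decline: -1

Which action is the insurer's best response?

Plan A

Compute the insurer's expected payoff for each action, taking the expectation over the applicant's type.
E[Plan A] = 3/4·(12) + 1/4·(-3) = 33/4
E[Plan B] = 3/4·(-8) + 1/4·(-5) = -29/4
E[Plan C] = 3/4·(-9) + 1/4·(-1) = -7
Best response: Plan A (33/4 is the largest).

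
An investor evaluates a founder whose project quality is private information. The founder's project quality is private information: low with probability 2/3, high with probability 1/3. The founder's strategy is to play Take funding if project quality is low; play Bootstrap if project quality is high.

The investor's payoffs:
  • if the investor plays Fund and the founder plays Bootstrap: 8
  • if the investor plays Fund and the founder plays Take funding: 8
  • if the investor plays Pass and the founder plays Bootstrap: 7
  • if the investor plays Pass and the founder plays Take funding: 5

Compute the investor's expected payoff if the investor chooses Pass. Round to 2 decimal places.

5.67

Take the expectation over the founder's project quality, weighting each type's action by its prior probability.
E[Pass] = 2/3·5 + 1/3·7 = 10/3 + 7/3 = 17/3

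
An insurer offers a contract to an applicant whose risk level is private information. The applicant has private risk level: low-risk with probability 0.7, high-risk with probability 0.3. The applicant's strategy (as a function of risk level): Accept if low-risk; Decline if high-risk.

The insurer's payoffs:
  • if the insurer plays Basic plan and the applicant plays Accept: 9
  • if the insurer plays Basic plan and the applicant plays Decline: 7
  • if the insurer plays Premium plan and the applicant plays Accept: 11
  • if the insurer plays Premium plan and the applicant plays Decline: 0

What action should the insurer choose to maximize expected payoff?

E[Basic plan] = 0.7·(9) + 0.3·(7) = 8.4
E[Premium plan] = 0.7·(11) + 0.3·(0) = 7.7
Best response: Basic plan (8.4 is the largest).

Basic plan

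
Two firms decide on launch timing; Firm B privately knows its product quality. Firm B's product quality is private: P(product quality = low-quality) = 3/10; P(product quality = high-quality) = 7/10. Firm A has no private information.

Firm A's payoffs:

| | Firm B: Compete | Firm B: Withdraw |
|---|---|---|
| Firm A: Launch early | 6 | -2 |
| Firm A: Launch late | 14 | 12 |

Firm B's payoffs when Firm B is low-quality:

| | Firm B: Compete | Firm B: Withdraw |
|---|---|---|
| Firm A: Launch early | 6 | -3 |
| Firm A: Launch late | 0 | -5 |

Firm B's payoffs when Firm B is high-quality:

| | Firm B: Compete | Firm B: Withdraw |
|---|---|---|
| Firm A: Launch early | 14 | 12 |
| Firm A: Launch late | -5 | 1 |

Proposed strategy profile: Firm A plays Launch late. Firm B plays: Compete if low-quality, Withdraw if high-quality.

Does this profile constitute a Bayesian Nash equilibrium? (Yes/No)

Yes

Firm A plays Launch late: E[Launch late] = 3/10·(14) + 7/10·(12) = 63/5; E[Launch early] = 2/5. Best-responding. ✓
Firm B (product quality low-quality), facing Launch late: Compete gives 0, Withdraw gives -5. Proposed Compete is best. ✓
Firm B (product quality high-quality), facing Launch late: Compete gives -5, Withdraw gives 1. Proposed Withdraw is best. ✓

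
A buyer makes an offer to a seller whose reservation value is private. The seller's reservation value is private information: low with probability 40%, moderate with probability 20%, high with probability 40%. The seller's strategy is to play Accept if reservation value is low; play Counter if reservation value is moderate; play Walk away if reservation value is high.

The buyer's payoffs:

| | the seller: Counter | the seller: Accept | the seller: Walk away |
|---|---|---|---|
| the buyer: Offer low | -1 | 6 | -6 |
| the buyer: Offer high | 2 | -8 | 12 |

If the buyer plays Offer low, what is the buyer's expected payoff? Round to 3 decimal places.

E[Offer low] = 0.4·6 + 0.2·(-1) + 0.4·(-6) = 2.4 + (-0.2) + (-2.4) = -0.2

-0.200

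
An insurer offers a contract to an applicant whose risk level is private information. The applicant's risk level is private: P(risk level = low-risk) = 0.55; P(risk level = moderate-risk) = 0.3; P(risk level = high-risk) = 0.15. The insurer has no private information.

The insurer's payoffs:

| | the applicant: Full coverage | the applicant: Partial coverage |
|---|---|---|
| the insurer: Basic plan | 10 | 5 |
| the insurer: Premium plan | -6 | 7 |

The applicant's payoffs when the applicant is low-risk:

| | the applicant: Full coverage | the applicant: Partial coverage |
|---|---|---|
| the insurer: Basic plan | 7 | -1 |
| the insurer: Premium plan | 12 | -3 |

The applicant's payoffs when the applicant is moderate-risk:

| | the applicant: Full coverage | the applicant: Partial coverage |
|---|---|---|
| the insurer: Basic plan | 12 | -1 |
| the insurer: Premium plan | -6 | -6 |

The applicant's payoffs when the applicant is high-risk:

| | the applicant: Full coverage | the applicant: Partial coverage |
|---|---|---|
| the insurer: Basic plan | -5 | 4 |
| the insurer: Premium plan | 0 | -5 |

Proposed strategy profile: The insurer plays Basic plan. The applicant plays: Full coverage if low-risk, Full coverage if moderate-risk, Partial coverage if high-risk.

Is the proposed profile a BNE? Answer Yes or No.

Yes

A profile is a BNE iff every type of every player is best-responding given beliefs about the other side.
The insurer plays Basic plan: E[Basic plan] = 0.55·(10) + 0.3·(10) + 0.15·(5) = 9.25; E[Premium plan] = -4.05. Best-responding. ✓
The applicant (risk level low-risk), facing Basic plan: Full coverage gives 7, Partial coverage gives -1. Proposed Full coverage is best. ✓
The applicant (risk level moderate-risk), facing Basic plan: Full coverage gives 12, Partial coverage gives -1. Proposed Full coverage is best. ✓
The applicant (risk level high-risk), facing Basic plan: Full coverage gives -5, Partial coverage gives 4. Proposed Partial coverage is best. ✓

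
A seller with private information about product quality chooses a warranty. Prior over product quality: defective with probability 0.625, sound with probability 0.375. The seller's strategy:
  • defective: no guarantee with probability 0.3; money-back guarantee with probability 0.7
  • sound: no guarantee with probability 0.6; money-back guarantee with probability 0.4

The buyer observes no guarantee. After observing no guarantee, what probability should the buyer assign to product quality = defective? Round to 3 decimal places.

0.455

Apply Bayes' rule using the sender's strategy as the likelihood.
P(no guarantee) = 0.625·0.3 + 0.375·0.6 = 0.4125
P(defective | no guarantee) = (0.625·0.3) / 0.4125 = 0.1875 / 0.4125 = 0.454545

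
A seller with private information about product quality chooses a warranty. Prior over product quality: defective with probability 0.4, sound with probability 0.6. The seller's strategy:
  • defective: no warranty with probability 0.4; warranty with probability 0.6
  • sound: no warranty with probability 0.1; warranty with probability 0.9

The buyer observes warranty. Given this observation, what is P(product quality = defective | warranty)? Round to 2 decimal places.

P(warranty) = 0.4·0.6 + 0.6·0.9 = 0.78
P(defective | warranty) = (0.4·0.6) / 0.78 = 0.24 / 0.78 = 0.307692

0.31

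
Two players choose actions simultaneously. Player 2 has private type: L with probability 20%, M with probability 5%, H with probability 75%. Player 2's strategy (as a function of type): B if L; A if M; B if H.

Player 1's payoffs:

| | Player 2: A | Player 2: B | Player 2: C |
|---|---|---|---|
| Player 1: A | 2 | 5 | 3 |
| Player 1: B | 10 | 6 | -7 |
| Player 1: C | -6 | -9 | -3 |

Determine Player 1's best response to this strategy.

B

E[A] = 0.2·(5) + 0.05·(2) + 0.75·(5) = 4.85
E[B] = 0.2·(6) + 0.05·(10) + 0.75·(6) = 6.2
E[C] = 0.2·(-9) + 0.05·(-6) + 0.75·(-9) = -8.85
Best response: B (6.2 is the largest).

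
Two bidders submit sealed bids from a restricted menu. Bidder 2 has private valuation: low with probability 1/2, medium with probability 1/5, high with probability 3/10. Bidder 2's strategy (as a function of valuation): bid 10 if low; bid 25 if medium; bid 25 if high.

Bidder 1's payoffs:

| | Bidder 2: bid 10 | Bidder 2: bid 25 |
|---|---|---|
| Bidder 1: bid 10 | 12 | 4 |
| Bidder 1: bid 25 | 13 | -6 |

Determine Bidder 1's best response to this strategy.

bid 10

Compute Bidder 1's expected payoff for each action, taking the expectation over Bidder 2's type.
E[bid 10] = 1/2·(12) + 1/5·(4) + 3/10·(4) = 8
E[bid 25] = 1/2·(13) + 1/5·(-6) + 3/10·(-6) = 7/2
Best response: bid 10 (8 is the largest).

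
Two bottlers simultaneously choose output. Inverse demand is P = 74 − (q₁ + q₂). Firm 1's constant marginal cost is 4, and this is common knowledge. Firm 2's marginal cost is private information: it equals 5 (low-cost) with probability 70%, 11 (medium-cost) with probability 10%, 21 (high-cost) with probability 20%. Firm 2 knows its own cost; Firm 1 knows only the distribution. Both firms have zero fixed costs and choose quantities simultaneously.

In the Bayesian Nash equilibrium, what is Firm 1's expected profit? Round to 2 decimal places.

Type-c best response for Firm 2: q₂(c) = (74 − c)/2 − q₁/2.
Firm 1 maximizes expected profit; its first-order condition is 74 − 2q₁ − E[q₂] − 4 = 0.
Substituting E[q₂] and solving: E[c₂] = 8.8, so q₁ = (74 − 2·4 + 8.8)/3 = 24.9333.
E[P] = 74 − (q₁ + E[q₂]) = 28.9333; Firm 1's expected profit = (E[P] − 4)·q₁ = (28.9333 − 4)·24.9333 = 621.671.

621.67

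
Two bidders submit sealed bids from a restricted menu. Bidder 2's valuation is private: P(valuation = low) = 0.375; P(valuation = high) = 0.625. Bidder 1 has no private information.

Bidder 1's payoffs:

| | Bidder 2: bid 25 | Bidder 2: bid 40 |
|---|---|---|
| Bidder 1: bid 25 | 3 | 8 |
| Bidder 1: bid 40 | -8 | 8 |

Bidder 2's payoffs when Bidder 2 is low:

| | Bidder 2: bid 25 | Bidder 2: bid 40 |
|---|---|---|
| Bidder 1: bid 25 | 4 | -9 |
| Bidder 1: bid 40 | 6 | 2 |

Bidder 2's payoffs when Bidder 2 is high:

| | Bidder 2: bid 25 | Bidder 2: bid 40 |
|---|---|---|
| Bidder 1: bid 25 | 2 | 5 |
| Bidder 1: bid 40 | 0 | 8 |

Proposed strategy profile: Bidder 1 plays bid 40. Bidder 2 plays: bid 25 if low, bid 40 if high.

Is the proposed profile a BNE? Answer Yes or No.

No

Bidder 1 plays bid 40: E[bid 40] = 0.375·(-8) + 0.625·(8) = 2; E[bid 25] = 6.125. Not best-responding. ✗
Bidder 2 (valuation low), facing bid 40: bid 25 gives 6, bid 40 gives 2. Proposed bid 25 is best. ✓
Bidder 2 (valuation high), facing bid 40: bid 25 gives 0, bid 40 gives 8. Proposed bid 40 is best. ✓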